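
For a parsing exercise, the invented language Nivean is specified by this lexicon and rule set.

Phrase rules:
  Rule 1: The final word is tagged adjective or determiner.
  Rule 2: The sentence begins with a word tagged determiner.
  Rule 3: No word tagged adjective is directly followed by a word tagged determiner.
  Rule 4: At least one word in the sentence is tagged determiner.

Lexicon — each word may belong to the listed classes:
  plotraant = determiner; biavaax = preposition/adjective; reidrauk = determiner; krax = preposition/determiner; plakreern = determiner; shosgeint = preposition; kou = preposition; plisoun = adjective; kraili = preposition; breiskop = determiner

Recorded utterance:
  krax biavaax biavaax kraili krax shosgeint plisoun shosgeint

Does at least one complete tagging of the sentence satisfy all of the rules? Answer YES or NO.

NO

Candidates per position — 1:krax {preposition,determiner}; 2:biavaax {preposition,adjective}; 3:biavaax {preposition,adjective}; 4:kraili {preposition}; 5:krax {preposition,determiner}; 6:shosgeint {preposition}; 7:plisoun {adjective}; 8:shosgeint {preposition}.
Rule 1 cannot be satisfied by any choice of tags from the lexicon.
So there is no consistent tagging.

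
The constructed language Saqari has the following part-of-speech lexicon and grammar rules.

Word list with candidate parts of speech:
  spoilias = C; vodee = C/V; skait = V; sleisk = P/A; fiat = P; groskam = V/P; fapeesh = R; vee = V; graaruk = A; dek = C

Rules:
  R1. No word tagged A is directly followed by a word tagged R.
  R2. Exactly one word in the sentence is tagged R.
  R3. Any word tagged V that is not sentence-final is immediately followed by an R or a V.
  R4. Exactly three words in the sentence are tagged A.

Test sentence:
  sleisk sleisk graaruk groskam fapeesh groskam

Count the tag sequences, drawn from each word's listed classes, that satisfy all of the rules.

Candidates per position — 1:sleisk {P,A}; 2:sleisk {P,A}; 3:graaruk {A}; 4:groskam {V,P}; 5:fapeesh {R}; 6:groskam {V,P}.
There are 16 candidate sequences in total.
The sequences that satisfy every rule: A A A V R V; A A A V R P; A A A P R V; A A A P R P.
Count = 4.

4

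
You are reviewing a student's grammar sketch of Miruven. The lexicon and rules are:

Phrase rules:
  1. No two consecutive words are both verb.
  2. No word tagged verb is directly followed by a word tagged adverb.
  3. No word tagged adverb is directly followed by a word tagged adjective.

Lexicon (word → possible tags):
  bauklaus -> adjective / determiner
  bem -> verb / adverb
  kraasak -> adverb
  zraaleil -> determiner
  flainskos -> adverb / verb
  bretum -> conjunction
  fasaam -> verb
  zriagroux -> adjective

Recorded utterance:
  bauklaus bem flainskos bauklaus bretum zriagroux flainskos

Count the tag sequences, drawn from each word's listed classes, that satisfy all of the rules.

Candidates per position — 1:bauklaus {adjective,determiner}; 2:bem {verb,adverb}; 3:flainskos {adverb,verb}; 4:bauklaus {adjective,determiner}; 5:bretum {conjunction}; 6:zriagroux {adjective}; 7:flainskos {adverb,verb}.
There are 32 candidate sequences in total.
Checking each against the rules leaves 12 sequences.
Count = 12.

12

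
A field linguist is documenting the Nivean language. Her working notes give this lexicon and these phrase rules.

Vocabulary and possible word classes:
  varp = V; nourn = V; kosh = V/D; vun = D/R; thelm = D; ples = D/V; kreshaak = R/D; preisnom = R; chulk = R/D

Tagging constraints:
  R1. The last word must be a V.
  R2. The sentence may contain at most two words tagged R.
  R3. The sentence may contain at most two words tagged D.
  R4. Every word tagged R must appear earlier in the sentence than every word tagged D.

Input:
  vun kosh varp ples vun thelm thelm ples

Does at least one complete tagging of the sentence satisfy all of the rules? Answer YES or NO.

Candidates per position — 1:vun {D,R}; 2:kosh {V,D}; 3:varp {V}; 4:ples {D,V}; 5:vun {D,R}; 6:thelm {D}; 7:thelm {D}; 8:ples {D,V}.
One satisfying assignment: R V V V R D D V.
Rule-by-rule: rule 1 holds; rule 2 holds; rule 3 holds; rule 4 holds.

YES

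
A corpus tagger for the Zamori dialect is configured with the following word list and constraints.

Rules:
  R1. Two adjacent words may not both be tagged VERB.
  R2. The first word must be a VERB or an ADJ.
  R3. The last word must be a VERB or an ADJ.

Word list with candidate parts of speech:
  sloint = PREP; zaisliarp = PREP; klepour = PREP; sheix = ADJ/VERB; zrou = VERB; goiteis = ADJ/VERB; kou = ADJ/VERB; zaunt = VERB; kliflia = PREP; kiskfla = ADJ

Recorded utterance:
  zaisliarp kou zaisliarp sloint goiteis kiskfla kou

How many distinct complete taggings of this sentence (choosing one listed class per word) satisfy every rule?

Candidates per position — 1:zaisliarp {PREP}; 2:kou {ADJ,VERB}; 3:zaisliarp {PREP}; 4:sloint {PREP}; 5:goiteis {ADJ,VERB}; 6:kiskfla {ADJ}; 7:kou {ADJ,VERB}.
There are 8 candidate sequences in total.
Rule 2 cannot be satisfied by any choice of tags from the lexicon.
So there is no consistent tagging.
Count = 0.

0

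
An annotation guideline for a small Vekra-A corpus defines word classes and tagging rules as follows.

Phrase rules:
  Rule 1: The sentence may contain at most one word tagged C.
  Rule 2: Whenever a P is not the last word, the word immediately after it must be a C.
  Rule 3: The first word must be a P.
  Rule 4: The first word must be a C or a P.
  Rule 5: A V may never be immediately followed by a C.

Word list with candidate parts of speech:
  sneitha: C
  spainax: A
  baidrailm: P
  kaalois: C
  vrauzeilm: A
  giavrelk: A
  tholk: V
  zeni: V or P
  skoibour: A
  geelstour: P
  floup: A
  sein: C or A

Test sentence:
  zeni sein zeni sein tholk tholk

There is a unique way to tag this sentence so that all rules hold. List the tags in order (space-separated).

Candidates per position — 1:zeni {V,P}; 2:sein {C,A}; 3:zeni {V,P}; 4:sein {C,A}; 5:tholk {V}; 6:tholk {V}.
If word 1 were V, no tagging could satisfy rule 3; so word 1 is P.
If word 2 were A, no tagging could satisfy rule 2; so word 2 is C.
If word 4 were C, no tagging could satisfy rule 1; so word 4 is A.
If word 3 were P, no tagging could satisfy rule 2; so word 3 is V.
So the tagging must be: P C V A V V.
Rule-by-rule: rule 1 ok; rule 2 ok; rule 3 ok; rule 4 ok; rule 5 ok.

P C V A V V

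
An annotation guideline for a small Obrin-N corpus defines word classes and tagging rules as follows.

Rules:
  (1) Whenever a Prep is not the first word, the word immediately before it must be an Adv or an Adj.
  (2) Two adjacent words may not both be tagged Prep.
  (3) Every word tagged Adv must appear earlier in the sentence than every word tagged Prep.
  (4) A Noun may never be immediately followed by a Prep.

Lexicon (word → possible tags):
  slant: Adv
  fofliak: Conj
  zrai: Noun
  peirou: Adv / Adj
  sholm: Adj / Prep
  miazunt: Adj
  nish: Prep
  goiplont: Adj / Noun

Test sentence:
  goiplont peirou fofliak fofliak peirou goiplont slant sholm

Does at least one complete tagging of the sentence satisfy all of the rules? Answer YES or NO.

YES

Candidates per position — 1:goiplont {Adj,Noun}; 2:peirou {Adv,Adj}; 3:fofliak {Conj}; 4:fofliak {Conj}; 5:peirou {Adv,Adj}; 6:goiplont {Adj,Noun}; 7:slant {Adv}; 8:sholm {Adj,Prep}.
One satisfying assignment: Adj Adj Conj Conj Adv Noun Adv Prep.
Rule-by-rule: rule 1 holds; rule 2 holds; rule 3 holds; rule 4 holds.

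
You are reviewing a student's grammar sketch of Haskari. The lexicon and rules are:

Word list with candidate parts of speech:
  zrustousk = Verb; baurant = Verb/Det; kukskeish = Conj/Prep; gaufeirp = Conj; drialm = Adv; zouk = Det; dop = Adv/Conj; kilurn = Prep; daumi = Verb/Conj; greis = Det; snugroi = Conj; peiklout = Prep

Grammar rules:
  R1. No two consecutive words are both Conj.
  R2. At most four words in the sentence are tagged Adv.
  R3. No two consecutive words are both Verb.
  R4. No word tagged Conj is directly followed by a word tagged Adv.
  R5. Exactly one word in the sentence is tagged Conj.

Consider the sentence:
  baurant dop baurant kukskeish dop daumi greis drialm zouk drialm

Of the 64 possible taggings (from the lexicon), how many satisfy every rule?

12

Candidates per position — 1:baurant {Verb,Det}; 2:dop {Adv,Conj}; 3:baurant {Verb,Det}; 4:kukskeish {Conj,Prep}; 5:dop {Adv,Conj}; 6:daumi {Verb,Conj}; 7:greis {Det}; 8:drialm {Adv}; 9:zouk {Det}; 10:drialm {Adv}.
There are 64 candidate sequences in total.
Checking each against the rules leaves 12 sequences.
Count = 12.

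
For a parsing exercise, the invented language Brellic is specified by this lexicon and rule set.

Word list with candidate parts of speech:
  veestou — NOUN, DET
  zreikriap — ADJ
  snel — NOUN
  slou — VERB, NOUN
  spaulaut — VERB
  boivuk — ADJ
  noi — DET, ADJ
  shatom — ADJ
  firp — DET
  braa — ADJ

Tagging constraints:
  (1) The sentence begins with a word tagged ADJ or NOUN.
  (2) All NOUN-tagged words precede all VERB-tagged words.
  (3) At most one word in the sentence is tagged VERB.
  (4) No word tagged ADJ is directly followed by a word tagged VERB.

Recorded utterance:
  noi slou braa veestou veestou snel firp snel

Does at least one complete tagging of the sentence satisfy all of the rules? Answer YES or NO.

YES

Candidates per position — 1:noi {DET,ADJ}; 2:slou {VERB,NOUN}; 3:braa {ADJ}; 4:veestou {NOUN,DET}; 5:veestou {NOUN,DET}; 6:snel {NOUN}; 7:firp {DET}; 8:snel {NOUN}.
One satisfying assignment: ADJ NOUN ADJ NOUN NOUN NOUN DET NOUN.
Check: rule 1 ok; rule 2 ok; rule 3 ok; rule 4 ok.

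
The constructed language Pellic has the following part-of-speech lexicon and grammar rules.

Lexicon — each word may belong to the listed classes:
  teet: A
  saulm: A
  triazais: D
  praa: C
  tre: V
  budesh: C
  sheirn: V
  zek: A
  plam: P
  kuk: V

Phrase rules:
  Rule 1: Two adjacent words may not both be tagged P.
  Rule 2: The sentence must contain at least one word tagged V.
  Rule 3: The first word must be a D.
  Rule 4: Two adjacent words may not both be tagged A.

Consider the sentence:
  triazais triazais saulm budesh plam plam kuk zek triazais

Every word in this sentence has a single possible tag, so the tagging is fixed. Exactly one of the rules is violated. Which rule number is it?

1

Fixed tagging: D D A C P P V A D.
Checking each rule: R1 ✗, R2 ✓, R3 ✓, R4 ✓.
Only rule 1 fails.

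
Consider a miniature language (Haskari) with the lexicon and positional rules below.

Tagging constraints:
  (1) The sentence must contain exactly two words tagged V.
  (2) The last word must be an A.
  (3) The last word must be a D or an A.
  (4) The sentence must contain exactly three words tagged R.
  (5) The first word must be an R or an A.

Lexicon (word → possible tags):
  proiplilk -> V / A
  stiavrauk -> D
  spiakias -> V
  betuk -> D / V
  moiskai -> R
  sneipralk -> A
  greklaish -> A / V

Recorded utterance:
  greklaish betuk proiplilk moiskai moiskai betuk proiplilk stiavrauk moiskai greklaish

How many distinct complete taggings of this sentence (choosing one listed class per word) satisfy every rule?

Candidates per position — 1:greklaish {A,V}; 2:betuk {D,V}; 3:proiplilk {V,A}; 4:moiskai {R}; 5:moiskai {R}; 6:betuk {D,V}; 7:proiplilk {V,A}; 8:stiavrauk {D}; 9:moiskai {R}; 10:greklaish {A,V}.
There are 64 candidate sequences in total.
Checking each against the rules leaves 6 sequences.
Count = 6.

6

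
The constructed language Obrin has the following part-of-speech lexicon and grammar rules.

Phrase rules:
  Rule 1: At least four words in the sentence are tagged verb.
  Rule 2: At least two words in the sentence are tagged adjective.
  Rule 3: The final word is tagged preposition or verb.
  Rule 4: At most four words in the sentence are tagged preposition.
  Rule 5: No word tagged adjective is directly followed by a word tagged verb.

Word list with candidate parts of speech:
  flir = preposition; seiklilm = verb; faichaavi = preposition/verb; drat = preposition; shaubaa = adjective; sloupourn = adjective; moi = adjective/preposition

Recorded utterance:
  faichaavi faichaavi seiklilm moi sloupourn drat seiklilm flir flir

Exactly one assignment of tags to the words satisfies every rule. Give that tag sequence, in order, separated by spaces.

verb verb verb adjective adjective preposition verb preposition preposition

Candidates per position — 1:faichaavi {preposition,verb}; 2:faichaavi {preposition,verb}; 3:seiklilm {verb}; 4:moi {adjective,preposition}; 5:sloupourn {adjective}; 6:drat {preposition}; 7:seiklilm {verb}; 8:flir {preposition}; 9:flir {preposition}.
Word 1 cannot be preposition — rule 1 would then fail for every completion. It is verb.
Word 2 cannot be preposition — rule 1 would then fail for every completion. It is verb.
Word 4 cannot be preposition — rule 2 would then fail for every completion. It is adjective.
That leaves exactly one tagging: verb verb verb adjective adjective preposition verb preposition preposition.
Verifying each rule — rule 1 ✓; rule 2 ✓; rule 3 ✓; rule 4 ✓; rule 5 ✓.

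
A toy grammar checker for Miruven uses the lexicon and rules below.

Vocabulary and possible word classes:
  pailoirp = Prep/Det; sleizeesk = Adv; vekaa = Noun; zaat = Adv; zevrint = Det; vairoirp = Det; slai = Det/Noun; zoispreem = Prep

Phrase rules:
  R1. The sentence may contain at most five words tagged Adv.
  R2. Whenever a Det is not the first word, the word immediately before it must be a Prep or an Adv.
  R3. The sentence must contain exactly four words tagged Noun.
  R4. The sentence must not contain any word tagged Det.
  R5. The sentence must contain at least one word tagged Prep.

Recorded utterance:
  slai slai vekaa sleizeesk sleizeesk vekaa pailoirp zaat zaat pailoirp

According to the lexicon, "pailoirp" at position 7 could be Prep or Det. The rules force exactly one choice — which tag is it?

Candidates per position — 1:slai {Det,Noun}; 2:slai {Det,Noun}; 3:vekaa {Noun}; 4:sleizeesk {Adv}; 5:sleizeesk {Adv}; 6:vekaa {Noun}; 7:pailoirp {Prep,Det}; 8:zaat {Adv}; 9:zaat {Adv}; 10:pailoirp {Prep,Det}.
At position 1, choosing Det makes rule 3 impossible to satisfy; hence Noun.
At position 2, choosing Det makes rule 2 impossible to satisfy; hence Noun.
At position 7, choosing Det makes rule 2 impossible to satisfy; hence Prep.
At position 10, choosing Det makes rule 4 impossible to satisfy; hence Prep.
The only consistent sequence is: Noun Noun Noun Adv Adv Noun Prep Adv Adv Prep.
Checking: rule 1 ok; rule 2 ok; rule 3 ok; rule 4 ok; rule 5 ok.

Prep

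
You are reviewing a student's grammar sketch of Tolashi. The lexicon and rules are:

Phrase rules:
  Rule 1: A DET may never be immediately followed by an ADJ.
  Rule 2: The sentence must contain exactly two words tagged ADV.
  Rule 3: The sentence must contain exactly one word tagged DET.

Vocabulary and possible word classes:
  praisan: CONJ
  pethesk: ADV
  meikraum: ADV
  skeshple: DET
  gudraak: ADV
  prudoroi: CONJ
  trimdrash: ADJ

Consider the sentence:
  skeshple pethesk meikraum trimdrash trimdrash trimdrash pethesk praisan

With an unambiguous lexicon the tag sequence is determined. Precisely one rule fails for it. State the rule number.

Fixed tagging: DET ADV ADV ADJ ADJ ADJ ADV CONJ.
Checking each rule: R1 ok, R2 fails, R3 ok.
Only rule 2 fails.

2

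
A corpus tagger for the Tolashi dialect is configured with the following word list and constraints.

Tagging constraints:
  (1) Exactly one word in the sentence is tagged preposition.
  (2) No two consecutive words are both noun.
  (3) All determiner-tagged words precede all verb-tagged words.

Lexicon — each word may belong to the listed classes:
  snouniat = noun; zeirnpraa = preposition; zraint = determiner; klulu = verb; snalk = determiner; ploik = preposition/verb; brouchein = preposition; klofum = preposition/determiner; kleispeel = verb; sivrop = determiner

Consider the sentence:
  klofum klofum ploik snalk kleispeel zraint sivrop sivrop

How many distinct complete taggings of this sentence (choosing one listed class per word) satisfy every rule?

0

Candidates per position — 1:klofum {preposition,determiner}; 2:klofum {preposition,determiner}; 3:ploik {preposition,verb}; 4:snalk {determiner}; 5:kleispeel {verb}; 6:zraint {determiner}; 7:sivrop {determiner}; 8:sivrop {determiner}.
There are 8 candidate sequences in total.
Rule 3 cannot be satisfied by any choice of tags from the lexicon.
So there is no consistent tagging.
Count = 0.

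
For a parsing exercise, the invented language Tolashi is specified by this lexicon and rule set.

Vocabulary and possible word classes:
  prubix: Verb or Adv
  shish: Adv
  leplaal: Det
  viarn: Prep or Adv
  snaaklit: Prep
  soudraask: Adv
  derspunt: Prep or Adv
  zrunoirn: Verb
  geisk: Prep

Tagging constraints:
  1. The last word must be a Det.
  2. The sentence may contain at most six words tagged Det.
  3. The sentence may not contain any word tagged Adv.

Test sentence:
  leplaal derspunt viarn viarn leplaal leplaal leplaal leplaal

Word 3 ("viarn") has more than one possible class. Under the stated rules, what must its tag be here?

Candidates per position — 1:leplaal {Det}; 2:derspunt {Prep,Adv}; 3:viarn {Prep,Adv}; 4:viarn {Prep,Adv}; 5:leplaal {Det}; 6:leplaal {Det}; 7:leplaal {Det}; 8:leplaal {Det}.
Word 2 cannot be Adv — rule 3 would then fail for every completion. It is Prep.
Word 3 cannot be Adv — rule 3 would then fail for every completion. It is Prep.
Word 4 cannot be Adv — rule 3 would then fail for every completion. It is Prep.
The unique satisfying tagging is: Det Prep Prep Prep Det Det Det Det.
Rule-by-rule: rule 1 ok; rule 2 ok; rule 3 ok.

Prep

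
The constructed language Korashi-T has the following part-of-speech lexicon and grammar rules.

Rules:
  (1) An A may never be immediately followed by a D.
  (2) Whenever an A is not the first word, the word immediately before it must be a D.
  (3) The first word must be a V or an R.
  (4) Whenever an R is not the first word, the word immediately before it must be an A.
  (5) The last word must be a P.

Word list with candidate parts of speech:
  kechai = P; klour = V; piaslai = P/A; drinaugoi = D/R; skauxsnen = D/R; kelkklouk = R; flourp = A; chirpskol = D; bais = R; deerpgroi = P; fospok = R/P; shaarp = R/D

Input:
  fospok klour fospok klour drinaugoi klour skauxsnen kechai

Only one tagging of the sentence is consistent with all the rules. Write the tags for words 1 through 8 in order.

R V P V D V D P

Candidates per position — 1:fospok {R,P}; 2:klour {V}; 3:fospok {R,P}; 4:klour {V}; 5:drinaugoi {D,R}; 6:klour {V}; 7:skauxsnen {D,R}; 8:kechai {P}.
At position 1, choosing P makes rule 3 impossible to satisfy; hence R.
At position 3, choosing R makes rule 4 impossible to satisfy; hence P.
At position 5, choosing R makes rule 4 impossible to satisfy; hence D.
At position 7, choosing R makes rule 4 impossible to satisfy; hence D.
That leaves exactly one tagging: R V P V D V D P.
Check: rule 1 ok; rule 2 ok; rule 3 ok; rule 4 ok; rule 5 ok.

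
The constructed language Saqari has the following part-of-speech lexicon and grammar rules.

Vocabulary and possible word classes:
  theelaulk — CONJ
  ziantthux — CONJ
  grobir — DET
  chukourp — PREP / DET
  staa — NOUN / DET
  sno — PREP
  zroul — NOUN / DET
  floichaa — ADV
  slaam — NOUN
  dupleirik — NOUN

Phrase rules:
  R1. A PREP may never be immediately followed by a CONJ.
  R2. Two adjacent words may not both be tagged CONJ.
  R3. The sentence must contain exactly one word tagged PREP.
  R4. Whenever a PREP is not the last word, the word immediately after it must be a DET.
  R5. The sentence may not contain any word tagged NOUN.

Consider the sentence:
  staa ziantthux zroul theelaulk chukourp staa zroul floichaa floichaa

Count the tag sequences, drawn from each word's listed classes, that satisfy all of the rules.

1

Candidates per position — 1:staa {NOUN,DET}; 2:ziantthux {CONJ}; 3:zroul {NOUN,DET}; 4:theelaulk {CONJ}; 5:chukourp {PREP,DET}; 6:staa {NOUN,DET}; 7:zroul {NOUN,DET}; 8:floichaa {ADV}; 9:floichaa {ADV}.
There are 32 candidate sequences in total.
The sequences that satisfy every rule: DET CONJ DET CONJ PREP DET DET ADV ADV.
Count = 1.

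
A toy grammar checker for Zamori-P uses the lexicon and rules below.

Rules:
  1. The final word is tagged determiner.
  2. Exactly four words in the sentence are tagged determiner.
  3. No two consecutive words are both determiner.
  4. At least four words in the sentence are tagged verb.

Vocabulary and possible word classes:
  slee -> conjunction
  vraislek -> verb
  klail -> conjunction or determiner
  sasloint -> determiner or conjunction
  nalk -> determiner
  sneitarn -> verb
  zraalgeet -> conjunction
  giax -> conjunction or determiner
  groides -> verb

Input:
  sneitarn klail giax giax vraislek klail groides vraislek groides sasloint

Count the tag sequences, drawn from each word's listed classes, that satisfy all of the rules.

1

Candidates per position — 1:sneitarn {verb}; 2:klail {conjunction,determiner}; 3:giax {conjunction,determiner}; 4:giax {conjunction,determiner}; 5:vraislek {verb}; 6:klail {conjunction,determiner}; 7:groides {verb}; 8:vraislek {verb}; 9:groides {verb}; 10:sasloint {determiner,conjunction}.
There are 32 candidate sequences in total.
The sequences that satisfy every rule: verb determiner conjunction determiner verb determiner verb verb verb determiner.
Count = 1.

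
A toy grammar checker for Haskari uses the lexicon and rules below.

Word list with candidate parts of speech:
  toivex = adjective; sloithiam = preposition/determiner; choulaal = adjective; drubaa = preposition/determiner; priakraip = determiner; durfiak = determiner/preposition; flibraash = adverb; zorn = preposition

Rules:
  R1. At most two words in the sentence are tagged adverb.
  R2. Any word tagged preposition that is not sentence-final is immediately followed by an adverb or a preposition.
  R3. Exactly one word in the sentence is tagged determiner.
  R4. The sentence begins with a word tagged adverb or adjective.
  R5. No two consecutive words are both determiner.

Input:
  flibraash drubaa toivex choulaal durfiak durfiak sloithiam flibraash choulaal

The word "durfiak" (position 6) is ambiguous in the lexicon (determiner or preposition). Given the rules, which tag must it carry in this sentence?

Candidates per position — 1:flibraash {adverb}; 2:drubaa {preposition,determiner}; 3:toivex {adjective}; 4:choulaal {adjective}; 5:durfiak {determiner,preposition}; 6:durfiak {determiner,preposition}; 7:sloithiam {preposition,determiner}; 8:flibraash {adverb}; 9:choulaal {adjective}.
If word 2 were preposition, no tagging could satisfy rule 2; so word 2 is determiner.
If word 5 were determiner, no tagging could satisfy rule 3; so word 5 is preposition.
If word 6 were determiner, no tagging could satisfy rule 2; so word 6 is preposition.
If word 7 were determiner, no tagging could satisfy rule 2; so word 7 is preposition.
The unique satisfying tagging is: adverb determiner adjective adjective preposition preposition preposition adverb adjective.
Verifying each rule — rule 1 satisfied; rule 2 satisfied; rule 3 satisfied; rule 4 satisfied; rule 5 satisfied.

preposition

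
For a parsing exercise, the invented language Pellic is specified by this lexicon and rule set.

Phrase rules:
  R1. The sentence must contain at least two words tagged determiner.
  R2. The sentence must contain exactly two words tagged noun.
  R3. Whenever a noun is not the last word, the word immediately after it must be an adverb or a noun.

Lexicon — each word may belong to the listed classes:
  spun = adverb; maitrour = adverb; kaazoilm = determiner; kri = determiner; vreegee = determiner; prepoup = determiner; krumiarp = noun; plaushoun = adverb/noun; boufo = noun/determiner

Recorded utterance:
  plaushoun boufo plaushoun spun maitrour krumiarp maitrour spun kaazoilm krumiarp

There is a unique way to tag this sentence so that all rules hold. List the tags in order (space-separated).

Candidates per position — 1:plaushoun {adverb,noun}; 2:boufo {noun,determiner}; 3:plaushoun {adverb,noun}; 4:spun {adverb}; 5:maitrour {adverb}; 6:krumiarp {noun}; 7:maitrour {adverb}; 8:spun {adverb}; 9:kaazoilm {determiner}; 10:krumiarp {noun}.
At position 1, choosing noun makes rule 2 impossible to satisfy; hence adverb.
At position 2, choosing noun makes rule 1 impossible to satisfy; hence determiner.
At position 3, choosing noun makes rule 2 impossible to satisfy; hence adverb.
The only consistent sequence is: adverb determiner adverb adverb adverb noun adverb adverb determiner noun.
Checking: rule 1 holds; rule 2 holds; rule 3 holds.

adverb determiner adverb adverb adverb noun adverb adverb determiner noun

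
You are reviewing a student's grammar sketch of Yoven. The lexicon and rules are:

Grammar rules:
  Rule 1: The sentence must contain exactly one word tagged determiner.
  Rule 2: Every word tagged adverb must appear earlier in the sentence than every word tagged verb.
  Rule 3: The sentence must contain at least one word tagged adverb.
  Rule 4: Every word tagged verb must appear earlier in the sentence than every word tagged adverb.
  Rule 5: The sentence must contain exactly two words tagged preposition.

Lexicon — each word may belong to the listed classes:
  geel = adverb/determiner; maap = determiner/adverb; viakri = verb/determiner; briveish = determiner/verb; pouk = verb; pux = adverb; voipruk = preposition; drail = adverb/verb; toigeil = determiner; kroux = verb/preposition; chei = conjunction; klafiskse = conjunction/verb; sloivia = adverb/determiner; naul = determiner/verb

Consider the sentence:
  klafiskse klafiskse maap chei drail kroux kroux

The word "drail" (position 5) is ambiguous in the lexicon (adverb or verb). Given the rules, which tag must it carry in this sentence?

Candidates per position — 1:klafiskse {conjunction,verb}; 2:klafiskse {conjunction,verb}; 3:maap {determiner,adverb}; 4:chei {conjunction}; 5:drail {adverb,verb}; 6:kroux {verb,preposition}; 7:kroux {verb,preposition}.
Word 3 cannot be adverb — rule 1 would then fail for every completion. It is determiner.
Word 5 cannot be verb — rule 3 would then fail for every completion. It is adverb.
Word 6 cannot be verb — rule 4 would then fail for every completion. It is preposition.
Word 7 cannot be verb — rule 4 would then fail for every completion. It is preposition.
Word 1 cannot be verb — rule 2 would then fail for every completion. It is conjunction.
Word 2 cannot be verb — rule 2 would then fail for every completion. It is conjunction.
So the tagging must be: conjunction conjunction determiner conjunction adverb preposition preposition.
Check: rule 1 ✓; rule 2 ✓; rule 3 ✓; rule 4 ✓; rule 5 ✓.

adverb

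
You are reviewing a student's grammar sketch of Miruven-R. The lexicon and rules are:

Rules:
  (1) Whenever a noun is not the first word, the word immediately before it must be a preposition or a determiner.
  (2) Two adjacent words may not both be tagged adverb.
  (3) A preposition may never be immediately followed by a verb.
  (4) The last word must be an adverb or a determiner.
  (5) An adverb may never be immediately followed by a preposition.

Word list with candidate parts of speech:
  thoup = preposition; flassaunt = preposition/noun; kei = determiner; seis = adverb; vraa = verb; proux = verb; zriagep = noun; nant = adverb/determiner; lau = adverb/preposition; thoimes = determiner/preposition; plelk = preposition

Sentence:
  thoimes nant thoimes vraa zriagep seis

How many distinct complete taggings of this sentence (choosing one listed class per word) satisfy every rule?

Candidates per position — 1:thoimes {determiner,preposition}; 2:nant {adverb,determiner}; 3:thoimes {determiner,preposition}; 4:vraa {verb}; 5:zriagep {noun}; 6:seis {adverb}.
There are 8 candidate sequences in total.
Rule 1 cannot be satisfied by any choice of tags from the lexicon.
So there is no consistent tagging.
Count = 0.

0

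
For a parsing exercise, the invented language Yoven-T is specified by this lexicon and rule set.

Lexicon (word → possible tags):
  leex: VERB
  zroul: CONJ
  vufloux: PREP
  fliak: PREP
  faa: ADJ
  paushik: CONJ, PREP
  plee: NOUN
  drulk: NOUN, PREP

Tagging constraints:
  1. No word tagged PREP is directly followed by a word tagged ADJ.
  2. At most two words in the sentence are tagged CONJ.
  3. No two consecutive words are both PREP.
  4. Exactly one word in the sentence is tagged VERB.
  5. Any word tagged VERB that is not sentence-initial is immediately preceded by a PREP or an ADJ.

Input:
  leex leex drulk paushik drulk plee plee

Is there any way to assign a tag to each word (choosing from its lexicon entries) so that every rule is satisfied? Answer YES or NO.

Candidates per position — 1:leex {VERB}; 2:leex {VERB}; 3:drulk {NOUN,PREP}; 4:paushik {CONJ,PREP}; 5:drulk {NOUN,PREP}; 6:plee {NOUN}; 7:plee {NOUN}.
Rule 4 cannot be satisfied by any choice of tags from the lexicon.
So there is no consistent tagging.

NO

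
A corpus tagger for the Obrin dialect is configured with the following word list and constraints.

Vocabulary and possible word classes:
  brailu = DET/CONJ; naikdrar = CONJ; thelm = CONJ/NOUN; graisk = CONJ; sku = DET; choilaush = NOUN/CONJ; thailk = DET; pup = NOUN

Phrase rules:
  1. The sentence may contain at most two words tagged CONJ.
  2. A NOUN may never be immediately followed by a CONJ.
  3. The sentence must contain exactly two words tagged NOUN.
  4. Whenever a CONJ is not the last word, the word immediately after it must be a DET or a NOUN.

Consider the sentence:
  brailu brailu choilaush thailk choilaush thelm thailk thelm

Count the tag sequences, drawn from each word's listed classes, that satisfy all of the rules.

Candidates per position — 1:brailu {DET,CONJ}; 2:brailu {DET,CONJ}; 3:choilaush {NOUN,CONJ}; 4:thailk {DET}; 5:choilaush {NOUN,CONJ}; 6:thelm {CONJ,NOUN}; 7:thailk {DET}; 8:thelm {CONJ,NOUN}.
There are 64 candidate sequences in total.
The sequences that satisfy every rule: DET DET NOUN DET CONJ NOUN DET CONJ; DET DET CONJ DET NOUN NOUN DET CONJ; DET DET CONJ DET CONJ NOUN DET NOUN.
Count = 3.

3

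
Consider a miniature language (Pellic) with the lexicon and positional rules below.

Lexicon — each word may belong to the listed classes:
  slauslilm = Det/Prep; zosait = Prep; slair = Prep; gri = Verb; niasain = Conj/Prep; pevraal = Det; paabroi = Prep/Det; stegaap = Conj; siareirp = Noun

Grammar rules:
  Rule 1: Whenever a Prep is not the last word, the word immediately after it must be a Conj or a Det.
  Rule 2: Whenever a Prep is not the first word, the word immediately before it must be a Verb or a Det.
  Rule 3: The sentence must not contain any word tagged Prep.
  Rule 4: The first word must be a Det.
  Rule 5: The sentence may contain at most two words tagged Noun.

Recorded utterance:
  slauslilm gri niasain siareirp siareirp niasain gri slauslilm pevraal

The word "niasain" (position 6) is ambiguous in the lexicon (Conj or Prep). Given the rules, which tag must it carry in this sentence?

Conj

Candidates per position — 1:slauslilm {Det,Prep}; 2:gri {Verb}; 3:niasain {Conj,Prep}; 4:siareirp {Noun}; 5:siareirp {Noun}; 6:niasain {Conj,Prep}; 7:gri {Verb}; 8:slauslilm {Det,Prep}; 9:pevraal {Det}.
Position 1: tagging it Prep would leave rule 1 unsatisfiable, so it must be Det.
Position 3: tagging it Prep would leave rule 1 unsatisfiable, so it must be Conj.
Position 6: tagging it Prep would leave rule 1 unsatisfiable, so it must be Conj.
Position 8: tagging it Prep would leave rule 3 unsatisfiable, so it must be Det.
The only consistent sequence is: Det Verb Conj Noun Noun Conj Verb Det Det.
Checking: rule 1 holds; rule 2 holds; rule 3 holds; rule 4 holds; rule 5 holds.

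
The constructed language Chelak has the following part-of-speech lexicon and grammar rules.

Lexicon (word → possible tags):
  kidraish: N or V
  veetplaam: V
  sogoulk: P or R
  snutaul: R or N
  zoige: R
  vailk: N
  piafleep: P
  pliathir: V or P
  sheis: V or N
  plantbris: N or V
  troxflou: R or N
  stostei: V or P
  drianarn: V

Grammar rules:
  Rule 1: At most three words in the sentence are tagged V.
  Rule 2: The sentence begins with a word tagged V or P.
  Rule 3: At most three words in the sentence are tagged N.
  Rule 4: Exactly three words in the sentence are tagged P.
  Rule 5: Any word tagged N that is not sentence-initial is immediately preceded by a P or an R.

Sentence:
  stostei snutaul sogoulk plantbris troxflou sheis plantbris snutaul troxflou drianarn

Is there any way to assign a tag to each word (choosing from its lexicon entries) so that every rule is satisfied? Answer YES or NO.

NO

Candidates per position — 1:stostei {V,P}; 2:snutaul {R,N}; 3:sogoulk {P,R}; 4:plantbris {N,V}; 5:troxflou {R,N}; 6:sheis {V,N}; 7:plantbris {N,V}; 8:snutaul {R,N}; 9:troxflou {R,N}; 10:drianarn {V}.
Rule 4 cannot be satisfied by any choice of tags from the lexicon.
So there is no consistent tagging.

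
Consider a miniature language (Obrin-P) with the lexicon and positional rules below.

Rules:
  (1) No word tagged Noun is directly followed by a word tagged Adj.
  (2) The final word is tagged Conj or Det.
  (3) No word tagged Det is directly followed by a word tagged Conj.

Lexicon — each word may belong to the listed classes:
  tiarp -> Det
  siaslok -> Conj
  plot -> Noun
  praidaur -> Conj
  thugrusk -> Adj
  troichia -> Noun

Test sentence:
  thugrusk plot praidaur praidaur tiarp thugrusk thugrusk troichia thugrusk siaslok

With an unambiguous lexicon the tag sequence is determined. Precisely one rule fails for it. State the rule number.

1

Fixed tagging: Adj Noun Conj Conj Det Adj Adj Noun Adj Conj.
Rule check: R1 ✗, R2 ✓, R3 ✓.
Only rule 1 fails.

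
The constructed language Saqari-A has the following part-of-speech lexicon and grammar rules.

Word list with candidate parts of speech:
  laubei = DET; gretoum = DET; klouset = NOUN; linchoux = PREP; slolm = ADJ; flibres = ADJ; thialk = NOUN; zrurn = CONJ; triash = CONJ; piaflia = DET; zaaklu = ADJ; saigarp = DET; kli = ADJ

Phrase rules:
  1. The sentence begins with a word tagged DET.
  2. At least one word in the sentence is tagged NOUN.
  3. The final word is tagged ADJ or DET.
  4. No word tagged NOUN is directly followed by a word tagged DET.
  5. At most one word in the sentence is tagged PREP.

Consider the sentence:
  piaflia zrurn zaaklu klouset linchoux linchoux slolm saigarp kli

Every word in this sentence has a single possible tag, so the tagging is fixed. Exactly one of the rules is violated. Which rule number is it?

5

Fixed tagging: DET CONJ ADJ NOUN PREP PREP ADJ DET ADJ.
Checking each rule: R1 pass, R2 pass, R3 pass, R4 pass, R5 fail.
Only rule 5 fails.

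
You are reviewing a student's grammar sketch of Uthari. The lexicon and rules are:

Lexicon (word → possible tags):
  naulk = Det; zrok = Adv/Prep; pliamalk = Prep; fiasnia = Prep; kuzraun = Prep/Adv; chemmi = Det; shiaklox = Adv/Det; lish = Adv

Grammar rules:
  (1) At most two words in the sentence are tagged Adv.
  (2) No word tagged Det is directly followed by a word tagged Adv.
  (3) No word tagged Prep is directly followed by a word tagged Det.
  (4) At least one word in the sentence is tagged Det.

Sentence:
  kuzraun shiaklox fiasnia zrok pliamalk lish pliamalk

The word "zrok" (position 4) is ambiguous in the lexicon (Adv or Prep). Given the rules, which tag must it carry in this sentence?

Candidates per position — 1:kuzraun {Prep,Adv}; 2:shiaklox {Adv,Det}; 3:fiasnia {Prep}; 4:zrok {Adv,Prep}; 5:pliamalk {Prep}; 6:lish {Adv}; 7:pliamalk {Prep}.
At position 2, choosing Adv makes rule 4 impossible to satisfy; hence Det.
At position 1, choosing Prep makes rule 3 impossible to satisfy; hence Adv.
At position 4, choosing Adv makes rule 1 impossible to satisfy; hence Prep.
So the tagging must be: Adv Det Prep Prep Prep Adv Prep.
Verifying each rule — rule 1 ✓; rule 2 ✓; rule 3 ✓; rule 4 ✓.

Prep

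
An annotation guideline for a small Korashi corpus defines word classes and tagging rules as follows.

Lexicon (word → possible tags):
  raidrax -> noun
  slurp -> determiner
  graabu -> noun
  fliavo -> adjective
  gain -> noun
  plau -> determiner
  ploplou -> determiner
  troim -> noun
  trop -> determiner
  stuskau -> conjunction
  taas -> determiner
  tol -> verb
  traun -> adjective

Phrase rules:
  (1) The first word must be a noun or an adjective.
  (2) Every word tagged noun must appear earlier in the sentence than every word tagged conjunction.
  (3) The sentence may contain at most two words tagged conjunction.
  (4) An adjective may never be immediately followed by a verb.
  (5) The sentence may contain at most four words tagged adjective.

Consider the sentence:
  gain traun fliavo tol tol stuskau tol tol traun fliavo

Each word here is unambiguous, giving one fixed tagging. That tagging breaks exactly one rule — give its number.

4

Fixed tagging: noun adjective adjective verb verb conjunction verb verb adjective adjective.
Applying the rules: R1 holds, R2 holds, R3 holds, R4 violated, R5 holds.
Only rule 4 fails.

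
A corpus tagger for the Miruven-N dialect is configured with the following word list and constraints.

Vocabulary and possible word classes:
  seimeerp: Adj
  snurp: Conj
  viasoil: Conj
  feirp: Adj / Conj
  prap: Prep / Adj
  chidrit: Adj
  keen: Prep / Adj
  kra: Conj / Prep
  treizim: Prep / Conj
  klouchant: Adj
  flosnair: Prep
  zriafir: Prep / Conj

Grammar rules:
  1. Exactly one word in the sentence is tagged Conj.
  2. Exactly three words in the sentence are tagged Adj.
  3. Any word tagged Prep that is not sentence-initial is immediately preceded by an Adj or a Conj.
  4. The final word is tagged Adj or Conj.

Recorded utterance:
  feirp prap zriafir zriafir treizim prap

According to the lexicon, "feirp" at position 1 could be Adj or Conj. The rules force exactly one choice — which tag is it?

Candidates per position — 1:feirp {Adj,Conj}; 2:prap {Prep,Adj}; 3:zriafir {Prep,Conj}; 4:zriafir {Prep,Conj}; 5:treizim {Prep,Conj}; 6:prap {Prep,Adj}.
Position 1: tagging it Conj would leave rule 2 unsatisfiable, so it must be Adj.
Position 2: tagging it Prep would leave rule 2 unsatisfiable, so it must be Adj.
Position 6: tagging it Prep would leave rule 2 unsatisfiable, so it must be Adj.
The remaining ambiguous positions (3, 4, 5) are resolved jointly — only one combination satisfies every rule.
The only consistent sequence is: Adj Adj Prep Conj Prep Adj.
Verifying each rule — rule 1 satisfied; rule 2 satisfied; rule 3 satisfied; rule 4 satisfied.

Adj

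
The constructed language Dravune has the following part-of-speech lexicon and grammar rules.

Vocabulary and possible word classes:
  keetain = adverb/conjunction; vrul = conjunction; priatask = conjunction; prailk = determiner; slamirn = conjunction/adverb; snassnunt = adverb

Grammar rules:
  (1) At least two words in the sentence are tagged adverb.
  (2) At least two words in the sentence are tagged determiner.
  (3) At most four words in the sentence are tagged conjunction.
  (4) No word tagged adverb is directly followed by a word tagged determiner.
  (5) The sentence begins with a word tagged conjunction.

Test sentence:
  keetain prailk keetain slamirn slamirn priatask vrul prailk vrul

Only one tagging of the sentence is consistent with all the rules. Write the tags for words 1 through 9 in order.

conjunction determiner adverb adverb adverb conjunction conjunction determiner conjunction

Candidates per position — 1:keetain {adverb,conjunction}; 2:prailk {determiner}; 3:keetain {adverb,conjunction}; 4:slamirn {conjunction,adverb}; 5:slamirn {conjunction,adverb}; 6:priatask {conjunction}; 7:vrul {conjunction}; 8:prailk {determiner}; 9:vrul {conjunction}.
Word 1 cannot be adverb — rule 4 would then fail for every completion. It is conjunction.
Word 3 cannot be conjunction — rule 3 would then fail for every completion. It is adverb.
Word 4 cannot be conjunction — rule 3 would then fail for every completion. It is adverb.
Word 5 cannot be conjunction — rule 3 would then fail for every completion. It is adverb.
The only consistent sequence is: conjunction determiner adverb adverb adverb conjunction conjunction determiner conjunction.
Verifying each rule — rule 1 holds; rule 2 holds; rule 3 holds; rule 4 holds; rule 5 holds.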